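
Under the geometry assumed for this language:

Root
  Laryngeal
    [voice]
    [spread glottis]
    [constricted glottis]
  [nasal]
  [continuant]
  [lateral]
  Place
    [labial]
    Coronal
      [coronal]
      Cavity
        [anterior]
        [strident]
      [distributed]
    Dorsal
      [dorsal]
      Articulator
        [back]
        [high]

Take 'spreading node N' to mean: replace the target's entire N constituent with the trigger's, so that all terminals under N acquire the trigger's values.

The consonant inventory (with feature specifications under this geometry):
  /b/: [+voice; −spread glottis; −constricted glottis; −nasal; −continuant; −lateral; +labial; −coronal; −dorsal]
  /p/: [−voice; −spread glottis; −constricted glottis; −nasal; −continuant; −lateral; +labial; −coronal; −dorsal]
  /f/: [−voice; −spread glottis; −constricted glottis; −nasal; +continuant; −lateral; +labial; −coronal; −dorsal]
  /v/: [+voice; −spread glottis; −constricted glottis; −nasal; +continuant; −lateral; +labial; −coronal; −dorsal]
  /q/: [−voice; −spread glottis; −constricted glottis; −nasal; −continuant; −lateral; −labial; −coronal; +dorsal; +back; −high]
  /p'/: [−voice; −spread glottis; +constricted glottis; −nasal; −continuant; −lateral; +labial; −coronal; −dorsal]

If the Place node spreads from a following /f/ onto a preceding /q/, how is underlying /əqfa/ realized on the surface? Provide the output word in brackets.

Place immediately or transitively dominates [labial], [coronal], [anterior], [strident], [distributed], [dorsal], [back], [high].
The target acquires /f/'s values for everything under Place — [+labial], [−coronal], [−dorsal] — while keeping its own [voice], [spread glottis], [constricted glottis], ….
The resulting bundle matches /p/ in the inventory; substituting it for /q/ gives [əpfa].

[əpfa]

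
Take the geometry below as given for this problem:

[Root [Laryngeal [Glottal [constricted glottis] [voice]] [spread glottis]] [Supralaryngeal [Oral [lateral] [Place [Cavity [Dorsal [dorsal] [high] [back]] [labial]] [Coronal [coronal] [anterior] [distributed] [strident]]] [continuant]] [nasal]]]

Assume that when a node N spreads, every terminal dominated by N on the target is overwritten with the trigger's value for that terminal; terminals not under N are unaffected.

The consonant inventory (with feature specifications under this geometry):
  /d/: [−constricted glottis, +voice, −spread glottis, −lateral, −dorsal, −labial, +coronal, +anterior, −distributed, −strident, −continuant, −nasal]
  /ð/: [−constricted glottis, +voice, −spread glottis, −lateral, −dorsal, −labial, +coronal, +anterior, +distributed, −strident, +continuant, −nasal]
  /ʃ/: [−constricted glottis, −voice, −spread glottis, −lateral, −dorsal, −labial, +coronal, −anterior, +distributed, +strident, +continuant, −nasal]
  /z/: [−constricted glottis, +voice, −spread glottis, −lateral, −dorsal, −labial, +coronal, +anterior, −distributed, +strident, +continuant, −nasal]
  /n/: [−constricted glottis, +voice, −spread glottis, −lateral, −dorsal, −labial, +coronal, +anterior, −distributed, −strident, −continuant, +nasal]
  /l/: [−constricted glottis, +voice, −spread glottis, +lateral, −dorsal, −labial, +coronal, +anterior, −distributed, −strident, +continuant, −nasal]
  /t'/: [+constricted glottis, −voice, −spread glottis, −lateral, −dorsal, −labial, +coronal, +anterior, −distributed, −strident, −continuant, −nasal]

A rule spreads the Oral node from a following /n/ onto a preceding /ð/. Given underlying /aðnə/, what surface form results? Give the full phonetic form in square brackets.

[adnə]

Oral immediately or transitively dominates [lateral], [dorsal], [high], [back], [labial], [coronal], [anterior], [distributed], [strident], [continuant].
The target acquires /n/'s values for everything under Oral — [−lateral], [−dorsal], [−labial], [+coronal], [+anterior], [−distributed], [−strident], [−continuant] — while keeping its own [constricted glottis], [voice], [spread glottis], ….
This feature bundle is that of [d], so /aðnə/ surfaces as [adnə].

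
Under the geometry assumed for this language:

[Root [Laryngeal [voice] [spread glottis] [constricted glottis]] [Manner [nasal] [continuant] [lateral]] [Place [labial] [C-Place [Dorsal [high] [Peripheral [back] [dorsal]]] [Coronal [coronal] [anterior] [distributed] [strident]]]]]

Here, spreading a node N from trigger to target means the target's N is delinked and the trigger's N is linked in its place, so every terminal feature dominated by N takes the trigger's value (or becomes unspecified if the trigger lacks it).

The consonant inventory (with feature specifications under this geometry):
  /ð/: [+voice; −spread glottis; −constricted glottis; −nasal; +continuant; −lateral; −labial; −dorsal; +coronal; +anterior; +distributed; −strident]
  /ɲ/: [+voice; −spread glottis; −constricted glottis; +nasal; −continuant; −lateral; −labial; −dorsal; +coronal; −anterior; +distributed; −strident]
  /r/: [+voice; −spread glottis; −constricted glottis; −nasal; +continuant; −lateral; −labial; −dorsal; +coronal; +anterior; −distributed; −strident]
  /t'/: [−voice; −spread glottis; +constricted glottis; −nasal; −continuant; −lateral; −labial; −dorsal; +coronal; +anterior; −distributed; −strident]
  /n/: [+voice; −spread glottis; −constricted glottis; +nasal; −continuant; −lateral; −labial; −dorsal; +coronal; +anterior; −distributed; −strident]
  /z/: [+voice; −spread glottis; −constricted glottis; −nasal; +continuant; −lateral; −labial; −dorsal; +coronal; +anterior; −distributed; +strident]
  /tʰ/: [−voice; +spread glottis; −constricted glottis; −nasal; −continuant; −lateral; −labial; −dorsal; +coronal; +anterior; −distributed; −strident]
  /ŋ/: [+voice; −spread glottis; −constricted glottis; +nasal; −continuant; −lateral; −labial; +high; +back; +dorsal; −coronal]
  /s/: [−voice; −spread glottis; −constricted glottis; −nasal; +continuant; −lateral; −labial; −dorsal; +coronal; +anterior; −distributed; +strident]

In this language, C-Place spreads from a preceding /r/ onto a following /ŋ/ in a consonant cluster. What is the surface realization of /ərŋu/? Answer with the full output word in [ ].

The C-Place node dominates the terminals [high], [back], [dorsal], [coronal], [anterior], [distributed], [strident].
After delinking /ŋ/'s C-Place and linking /r/'s, the affected terminals become [−dorsal], [+coronal], [+anterior], [−distributed], [−strident]; [voice], [spread glottis], [constricted glottis], … (outside C-Place) are retained from /ŋ/.
This feature bundle is that of [n], so /ərŋu/ surfaces as [ərnu].

[ərnu]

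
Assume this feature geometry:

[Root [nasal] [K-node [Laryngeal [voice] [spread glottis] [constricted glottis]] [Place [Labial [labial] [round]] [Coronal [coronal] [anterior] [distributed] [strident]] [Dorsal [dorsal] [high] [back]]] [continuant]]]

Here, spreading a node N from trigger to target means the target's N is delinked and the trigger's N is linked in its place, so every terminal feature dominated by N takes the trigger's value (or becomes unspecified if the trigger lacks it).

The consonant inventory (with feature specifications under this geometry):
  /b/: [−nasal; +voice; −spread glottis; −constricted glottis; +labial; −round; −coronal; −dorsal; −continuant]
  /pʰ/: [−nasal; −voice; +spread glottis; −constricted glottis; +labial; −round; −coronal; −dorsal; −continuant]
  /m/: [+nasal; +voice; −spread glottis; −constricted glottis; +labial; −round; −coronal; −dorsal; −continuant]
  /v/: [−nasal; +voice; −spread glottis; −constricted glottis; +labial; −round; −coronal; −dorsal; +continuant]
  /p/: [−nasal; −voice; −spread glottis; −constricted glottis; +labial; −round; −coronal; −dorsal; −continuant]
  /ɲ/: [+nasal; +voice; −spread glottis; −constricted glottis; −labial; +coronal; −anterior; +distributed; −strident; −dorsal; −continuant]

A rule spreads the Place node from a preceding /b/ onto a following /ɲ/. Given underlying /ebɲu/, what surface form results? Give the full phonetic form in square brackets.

The Place node dominates the terminals [labial], [round], [coronal], [anterior], [distributed], [strident], [dorsal], [high], [back].
Spreading Place from /b/ onto /ɲ/ replaces those values with /b/'s: [+labial], [−round], [−coronal], [−dorsal]. Features outside Place ([nasal], [voice], [spread glottis], …) stay as in /ɲ/.
Among the inventory, only /m/ has exactly this specification, giving the surface form [ebmu].

[ebmu]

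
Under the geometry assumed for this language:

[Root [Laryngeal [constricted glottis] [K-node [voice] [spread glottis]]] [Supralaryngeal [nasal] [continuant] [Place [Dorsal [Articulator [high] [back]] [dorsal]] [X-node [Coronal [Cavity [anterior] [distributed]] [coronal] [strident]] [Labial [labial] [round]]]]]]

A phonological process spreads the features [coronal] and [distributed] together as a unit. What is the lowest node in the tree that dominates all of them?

Coronal

[coronal]: Root ▹ Supralaryngeal ▹ Place ▹ X-node ▹ Coronal ▹ [coronal].
[distributed]: Root ▹ Supralaryngeal ▹ Place ▹ X-node ▹ Coronal ▹ Cavity ▹ [distributed].
Coronal is the lowest common ancestor — every listed feature sits under it, and no single subconstituent of Coronal covers them all.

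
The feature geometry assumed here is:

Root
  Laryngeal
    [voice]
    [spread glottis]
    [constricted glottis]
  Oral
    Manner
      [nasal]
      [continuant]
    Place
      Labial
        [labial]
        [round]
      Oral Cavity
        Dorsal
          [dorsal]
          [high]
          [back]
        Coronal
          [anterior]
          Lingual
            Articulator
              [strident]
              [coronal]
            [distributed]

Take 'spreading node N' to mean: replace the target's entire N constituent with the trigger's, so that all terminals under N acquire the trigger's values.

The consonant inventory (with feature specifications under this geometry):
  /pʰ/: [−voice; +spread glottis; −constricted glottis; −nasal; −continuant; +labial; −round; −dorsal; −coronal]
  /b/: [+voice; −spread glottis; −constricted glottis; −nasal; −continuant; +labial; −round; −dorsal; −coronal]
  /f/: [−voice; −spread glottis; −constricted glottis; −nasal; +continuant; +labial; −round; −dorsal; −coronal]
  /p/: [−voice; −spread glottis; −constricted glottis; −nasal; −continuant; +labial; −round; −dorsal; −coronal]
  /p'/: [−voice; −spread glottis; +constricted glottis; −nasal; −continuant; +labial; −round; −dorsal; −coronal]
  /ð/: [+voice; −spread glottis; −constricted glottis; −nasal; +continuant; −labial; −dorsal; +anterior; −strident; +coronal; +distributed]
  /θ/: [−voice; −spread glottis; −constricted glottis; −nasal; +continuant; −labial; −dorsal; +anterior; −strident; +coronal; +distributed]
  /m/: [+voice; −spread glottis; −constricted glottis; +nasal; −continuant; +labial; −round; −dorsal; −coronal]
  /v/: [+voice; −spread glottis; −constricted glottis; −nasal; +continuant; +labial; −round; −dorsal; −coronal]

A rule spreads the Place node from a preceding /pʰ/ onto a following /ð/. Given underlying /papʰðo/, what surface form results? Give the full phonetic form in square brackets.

[papʰvo]

Terminals under Place in this geometry: [labial], [round], [dorsal], [high], [back], [anterior], [strident], [coronal], [distributed].
The target acquires /pʰ/'s values for everything under Place — [+labial], [−round], [−dorsal], [−coronal] — while keeping its own [voice], [spread glottis], [constricted glottis], ….
Among the inventory, only /v/ has exactly this specification, giving the surface form [papʰvo].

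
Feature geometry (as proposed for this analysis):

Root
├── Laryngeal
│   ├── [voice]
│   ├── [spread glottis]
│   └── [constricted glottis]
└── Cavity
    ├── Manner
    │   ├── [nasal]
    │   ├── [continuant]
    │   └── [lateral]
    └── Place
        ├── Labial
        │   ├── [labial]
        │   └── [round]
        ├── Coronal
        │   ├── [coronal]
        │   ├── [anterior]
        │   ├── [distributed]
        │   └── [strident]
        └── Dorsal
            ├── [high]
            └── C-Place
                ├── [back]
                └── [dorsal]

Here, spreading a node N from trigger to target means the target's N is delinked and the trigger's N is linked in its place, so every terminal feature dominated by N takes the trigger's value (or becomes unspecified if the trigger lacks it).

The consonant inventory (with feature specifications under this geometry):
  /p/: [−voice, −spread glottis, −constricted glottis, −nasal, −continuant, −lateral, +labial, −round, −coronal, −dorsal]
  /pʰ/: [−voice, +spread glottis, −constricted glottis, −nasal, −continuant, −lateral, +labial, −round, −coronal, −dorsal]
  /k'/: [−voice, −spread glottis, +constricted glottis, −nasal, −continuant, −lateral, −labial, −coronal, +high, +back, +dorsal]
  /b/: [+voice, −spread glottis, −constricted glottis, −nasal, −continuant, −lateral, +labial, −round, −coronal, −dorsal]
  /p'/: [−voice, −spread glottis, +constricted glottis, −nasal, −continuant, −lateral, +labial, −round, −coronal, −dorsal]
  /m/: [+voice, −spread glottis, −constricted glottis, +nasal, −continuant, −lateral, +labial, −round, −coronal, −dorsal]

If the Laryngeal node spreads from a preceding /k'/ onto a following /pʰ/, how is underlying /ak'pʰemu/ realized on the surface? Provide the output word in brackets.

[ak'p'emu]

Laryngeal immediately or transitively dominates [voice], [spread glottis], [constricted glottis].
After delinking /pʰ/'s Laryngeal and linking /k'/'s, the affected terminals become [−voice], [−spread glottis], [+constricted glottis]; [nasal], [continuant], [lateral], … (outside Laryngeal) are retained from /pʰ/.
Among the inventory, only /p'/ has exactly this specification, giving the surface form [ak'p'emu].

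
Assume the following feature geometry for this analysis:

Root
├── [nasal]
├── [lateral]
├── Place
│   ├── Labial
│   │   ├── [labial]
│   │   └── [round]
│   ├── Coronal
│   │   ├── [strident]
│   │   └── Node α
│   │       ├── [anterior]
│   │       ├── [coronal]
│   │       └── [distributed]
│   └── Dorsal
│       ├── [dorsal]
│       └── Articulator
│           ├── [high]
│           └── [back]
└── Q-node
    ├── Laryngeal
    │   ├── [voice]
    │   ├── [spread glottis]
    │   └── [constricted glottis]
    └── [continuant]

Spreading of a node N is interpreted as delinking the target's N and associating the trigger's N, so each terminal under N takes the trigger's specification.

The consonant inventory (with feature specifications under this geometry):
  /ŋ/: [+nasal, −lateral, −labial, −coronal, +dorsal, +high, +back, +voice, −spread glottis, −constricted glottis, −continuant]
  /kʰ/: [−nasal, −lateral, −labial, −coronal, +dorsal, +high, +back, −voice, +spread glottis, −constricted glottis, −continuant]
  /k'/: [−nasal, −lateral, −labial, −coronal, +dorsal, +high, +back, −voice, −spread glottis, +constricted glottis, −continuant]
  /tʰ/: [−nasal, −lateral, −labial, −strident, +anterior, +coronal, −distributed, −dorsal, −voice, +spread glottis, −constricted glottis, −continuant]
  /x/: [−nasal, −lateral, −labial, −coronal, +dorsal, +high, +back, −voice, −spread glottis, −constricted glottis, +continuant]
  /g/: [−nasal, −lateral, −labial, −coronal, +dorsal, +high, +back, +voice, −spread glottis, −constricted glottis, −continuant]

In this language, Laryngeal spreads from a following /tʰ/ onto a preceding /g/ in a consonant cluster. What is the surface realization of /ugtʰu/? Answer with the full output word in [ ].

[ukʰtʰu]

The Laryngeal node dominates the terminals [voice], [spread glottis], [constricted glottis].
After delinking /g/'s Laryngeal and linking /tʰ/'s, the affected terminals become [−voice], [+spread glottis], [−constricted glottis]; [nasal], [lateral], [labial], … (outside Laryngeal) are retained from /g/.
The resulting bundle matches /kʰ/ in the inventory; substituting it for /g/ gives [ukʰtʰu].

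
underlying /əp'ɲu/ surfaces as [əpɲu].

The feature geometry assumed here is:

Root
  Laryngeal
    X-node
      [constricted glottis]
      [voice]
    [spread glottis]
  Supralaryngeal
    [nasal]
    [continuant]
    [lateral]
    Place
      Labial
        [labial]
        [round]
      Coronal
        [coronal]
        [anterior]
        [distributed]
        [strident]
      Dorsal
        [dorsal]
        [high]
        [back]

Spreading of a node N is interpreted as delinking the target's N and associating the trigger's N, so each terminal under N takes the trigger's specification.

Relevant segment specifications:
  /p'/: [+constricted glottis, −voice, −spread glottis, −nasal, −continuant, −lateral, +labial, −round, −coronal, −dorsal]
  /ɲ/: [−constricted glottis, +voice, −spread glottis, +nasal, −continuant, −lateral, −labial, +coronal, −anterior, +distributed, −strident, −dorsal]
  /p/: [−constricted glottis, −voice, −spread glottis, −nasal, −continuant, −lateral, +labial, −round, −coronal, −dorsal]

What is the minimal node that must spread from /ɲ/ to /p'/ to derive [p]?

Feature comparison: [constricted glottis] differs between /p'/ and [p]; the remaining terminals match.
With a single altered terminal, the smallest constituent that could spread is that terminal — [constricted glottis].
Had X-node or a higher node spread, [voice] would have taken /ɲ/'s value; it stays as in /p'/, confirming the spreading constituent is exactly [constricted glottis].

[constricted glottis]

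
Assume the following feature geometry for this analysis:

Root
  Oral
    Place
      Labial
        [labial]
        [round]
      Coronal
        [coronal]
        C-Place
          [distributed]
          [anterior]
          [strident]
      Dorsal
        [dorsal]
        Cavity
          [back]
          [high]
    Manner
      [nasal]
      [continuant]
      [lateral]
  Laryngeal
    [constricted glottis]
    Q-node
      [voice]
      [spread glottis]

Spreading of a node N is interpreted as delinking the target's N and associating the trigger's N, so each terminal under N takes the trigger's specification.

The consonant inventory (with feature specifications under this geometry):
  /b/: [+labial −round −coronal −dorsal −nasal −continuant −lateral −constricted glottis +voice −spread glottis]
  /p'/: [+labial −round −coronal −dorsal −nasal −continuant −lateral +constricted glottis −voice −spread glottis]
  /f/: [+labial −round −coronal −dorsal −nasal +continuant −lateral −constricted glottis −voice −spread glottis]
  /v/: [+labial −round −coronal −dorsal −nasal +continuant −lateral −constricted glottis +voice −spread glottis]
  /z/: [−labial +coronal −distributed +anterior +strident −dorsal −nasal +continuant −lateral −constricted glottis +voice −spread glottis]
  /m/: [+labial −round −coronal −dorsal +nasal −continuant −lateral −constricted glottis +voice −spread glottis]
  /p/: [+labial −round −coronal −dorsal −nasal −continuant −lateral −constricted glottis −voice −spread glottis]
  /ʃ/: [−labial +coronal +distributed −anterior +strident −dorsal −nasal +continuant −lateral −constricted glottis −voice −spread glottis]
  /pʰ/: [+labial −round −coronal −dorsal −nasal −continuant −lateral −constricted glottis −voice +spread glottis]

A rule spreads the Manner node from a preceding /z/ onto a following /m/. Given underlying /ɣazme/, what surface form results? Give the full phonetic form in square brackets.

Terminals under Manner in this geometry: [nasal], [continuant], [lateral].
After delinking /m/'s Manner and linking /z/'s, the affected terminals become [−nasal], [+continuant], [−lateral]; [labial], [round], [coronal], … (outside Manner) are retained from /m/.
This feature bundle is that of [v], so /ɣazme/ surfaces as [ɣazve].

[ɣazve]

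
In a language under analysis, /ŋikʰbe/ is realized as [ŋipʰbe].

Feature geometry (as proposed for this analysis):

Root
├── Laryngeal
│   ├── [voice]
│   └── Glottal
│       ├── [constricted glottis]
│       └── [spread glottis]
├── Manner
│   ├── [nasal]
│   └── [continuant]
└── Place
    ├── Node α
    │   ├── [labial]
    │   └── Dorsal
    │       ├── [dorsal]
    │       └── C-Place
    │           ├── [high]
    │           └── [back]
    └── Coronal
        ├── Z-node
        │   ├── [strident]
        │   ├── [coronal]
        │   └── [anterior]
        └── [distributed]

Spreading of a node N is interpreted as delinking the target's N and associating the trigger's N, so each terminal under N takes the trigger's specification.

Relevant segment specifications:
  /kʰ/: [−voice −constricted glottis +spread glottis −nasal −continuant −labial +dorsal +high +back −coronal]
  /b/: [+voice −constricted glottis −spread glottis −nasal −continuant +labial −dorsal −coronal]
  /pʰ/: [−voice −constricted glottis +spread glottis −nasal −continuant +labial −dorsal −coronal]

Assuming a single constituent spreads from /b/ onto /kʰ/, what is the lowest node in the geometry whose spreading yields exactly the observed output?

Node α

Comparing /kʰ/ with its surface form [pʰ], the features that change are [labial], [dorsal], [high], [back].
Tracing each changed feature up the tree, the paths first meet at Node α; any lower node misses at least one of them.
If Node α spreads, every terminal under it takes /b/'s value, producing [pʰ] as observed.
[spread glottis], [voice] stay as in /kʰ/ although /b/ differs there, so no node dominating them spread; among the remaining candidates Node α is the lowest that derives the output.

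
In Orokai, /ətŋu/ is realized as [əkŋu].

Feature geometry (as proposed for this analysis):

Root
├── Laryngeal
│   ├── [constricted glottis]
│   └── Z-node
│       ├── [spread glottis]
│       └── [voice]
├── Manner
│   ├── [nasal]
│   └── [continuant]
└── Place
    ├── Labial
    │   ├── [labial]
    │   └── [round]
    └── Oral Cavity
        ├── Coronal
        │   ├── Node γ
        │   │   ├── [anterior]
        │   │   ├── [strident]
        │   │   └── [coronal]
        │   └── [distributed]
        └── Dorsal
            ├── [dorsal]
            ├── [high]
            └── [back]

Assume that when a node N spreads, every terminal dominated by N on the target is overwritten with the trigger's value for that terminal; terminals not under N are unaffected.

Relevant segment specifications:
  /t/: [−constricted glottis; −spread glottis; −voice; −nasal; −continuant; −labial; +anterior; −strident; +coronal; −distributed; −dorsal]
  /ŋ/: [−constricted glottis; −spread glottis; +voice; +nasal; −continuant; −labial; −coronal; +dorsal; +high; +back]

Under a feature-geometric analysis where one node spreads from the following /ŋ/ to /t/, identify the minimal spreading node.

Comparing /t/ with its surface form [k], the features that change are [coronal], [anterior], [distributed], [strident], [dorsal], [high], [back].
These terminals are all dominated by Oral Cavity, and no proper subconstituent of Oral Cavity covers them all; Oral Cavity is their lowest common ancestor.
Spreading Oral Cavity from /ŋ/ overwrites each of those terminals with /ŋ/'s values, yielding exactly [k].
[nasal], [voice] stay as in /t/ although /ŋ/ differs there, so no node dominating them spread; among the remaining candidates Oral Cavity is the lowest that derives the output.

Oral Cavity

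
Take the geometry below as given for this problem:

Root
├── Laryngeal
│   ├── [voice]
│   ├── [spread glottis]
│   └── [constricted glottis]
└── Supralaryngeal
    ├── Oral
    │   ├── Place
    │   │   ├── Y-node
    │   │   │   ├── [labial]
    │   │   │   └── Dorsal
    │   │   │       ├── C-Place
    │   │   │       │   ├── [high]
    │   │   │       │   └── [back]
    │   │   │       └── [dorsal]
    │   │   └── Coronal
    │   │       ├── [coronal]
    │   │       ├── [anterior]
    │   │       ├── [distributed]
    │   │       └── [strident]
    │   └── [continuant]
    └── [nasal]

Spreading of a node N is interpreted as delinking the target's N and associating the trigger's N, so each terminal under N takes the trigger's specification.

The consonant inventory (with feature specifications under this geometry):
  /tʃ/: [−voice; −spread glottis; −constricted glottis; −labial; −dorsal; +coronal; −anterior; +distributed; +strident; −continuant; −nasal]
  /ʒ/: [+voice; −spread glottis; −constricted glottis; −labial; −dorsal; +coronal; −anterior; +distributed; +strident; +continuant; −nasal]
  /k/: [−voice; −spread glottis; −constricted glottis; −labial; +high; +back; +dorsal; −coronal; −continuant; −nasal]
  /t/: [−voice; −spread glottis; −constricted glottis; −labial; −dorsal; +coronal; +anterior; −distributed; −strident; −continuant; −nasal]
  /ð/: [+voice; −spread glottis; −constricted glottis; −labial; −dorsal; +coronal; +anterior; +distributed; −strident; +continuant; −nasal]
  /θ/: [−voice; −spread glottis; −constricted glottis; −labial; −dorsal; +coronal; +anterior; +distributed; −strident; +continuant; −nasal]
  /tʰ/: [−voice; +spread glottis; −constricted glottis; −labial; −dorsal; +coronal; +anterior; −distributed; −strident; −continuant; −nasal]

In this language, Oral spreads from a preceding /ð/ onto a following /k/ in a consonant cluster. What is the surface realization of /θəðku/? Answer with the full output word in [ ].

[θəðθu]

Terminals under Oral in this geometry: [labial], [high], [back], [dorsal], [coronal], [anterior], [distributed], [strident], [continuant].
Spreading Oral from /ð/ onto /k/ replaces those values with /ð/'s: [−labial], [−dorsal], [+coronal], [+anterior], [+distributed], [−strident], [+continuant]. Features outside Oral ([voice], [spread glottis], [constricted glottis], …) stay as in /k/.
The resulting bundle matches /θ/ in the inventory; substituting it for /k/ gives [θəðθu].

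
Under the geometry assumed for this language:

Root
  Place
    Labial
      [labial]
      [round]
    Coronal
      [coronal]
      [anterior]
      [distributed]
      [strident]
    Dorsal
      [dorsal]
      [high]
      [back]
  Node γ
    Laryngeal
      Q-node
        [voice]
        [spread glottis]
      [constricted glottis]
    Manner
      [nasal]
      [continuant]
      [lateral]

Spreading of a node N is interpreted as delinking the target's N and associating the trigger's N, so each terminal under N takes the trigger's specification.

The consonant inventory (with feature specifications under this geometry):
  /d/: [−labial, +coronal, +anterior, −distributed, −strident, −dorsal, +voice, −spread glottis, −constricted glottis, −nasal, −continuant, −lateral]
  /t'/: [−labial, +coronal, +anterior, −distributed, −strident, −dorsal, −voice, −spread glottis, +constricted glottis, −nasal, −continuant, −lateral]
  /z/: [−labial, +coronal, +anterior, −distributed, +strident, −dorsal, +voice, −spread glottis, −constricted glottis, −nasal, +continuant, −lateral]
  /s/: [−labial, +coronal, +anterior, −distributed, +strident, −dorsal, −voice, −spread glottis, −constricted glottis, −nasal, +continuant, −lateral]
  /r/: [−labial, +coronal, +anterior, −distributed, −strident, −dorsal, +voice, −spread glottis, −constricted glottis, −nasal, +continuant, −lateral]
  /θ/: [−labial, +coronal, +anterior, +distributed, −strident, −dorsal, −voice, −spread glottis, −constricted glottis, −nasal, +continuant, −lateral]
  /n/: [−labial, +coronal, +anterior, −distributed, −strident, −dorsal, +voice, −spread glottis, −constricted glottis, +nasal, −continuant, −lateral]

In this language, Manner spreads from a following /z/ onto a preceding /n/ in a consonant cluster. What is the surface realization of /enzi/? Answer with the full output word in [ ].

[erzi]

Manner immediately or transitively dominates [nasal], [continuant], [lateral].
Spreading Manner from /z/ onto /n/ replaces those values with /z/'s: [−nasal], [+continuant], [−lateral]. Features outside Manner ([labial], [coronal], [anterior], …) stay as in /n/.
Among the inventory, only /r/ has exactly this specification, giving the surface form [erzi].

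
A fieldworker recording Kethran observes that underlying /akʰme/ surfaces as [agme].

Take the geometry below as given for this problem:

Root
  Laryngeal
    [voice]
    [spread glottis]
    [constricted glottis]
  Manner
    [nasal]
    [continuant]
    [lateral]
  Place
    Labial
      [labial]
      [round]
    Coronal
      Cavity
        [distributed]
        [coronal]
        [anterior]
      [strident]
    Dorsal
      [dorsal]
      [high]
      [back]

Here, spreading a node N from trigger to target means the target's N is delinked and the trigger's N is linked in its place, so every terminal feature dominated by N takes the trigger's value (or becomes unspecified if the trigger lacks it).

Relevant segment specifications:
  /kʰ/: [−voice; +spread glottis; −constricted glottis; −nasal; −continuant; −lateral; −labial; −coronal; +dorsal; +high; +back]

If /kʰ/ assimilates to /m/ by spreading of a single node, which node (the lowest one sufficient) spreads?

/kʰ/ and [g] differ in [voice], [spread glottis]; every other specified feature is identical.
In this geometry the lowest node dominating all of them is Laryngeal: every daughter of Laryngeal dominates only a proper subset, so no lower node suffices.
Delinking /kʰ/'s Laryngeal and associating /m/'s Laryngeal gives precisely the feature bundle of [g].
Since [labial], [nasal] are preserved even though /m/ disagrees there, no node above Laryngeal spread.

Laryngeal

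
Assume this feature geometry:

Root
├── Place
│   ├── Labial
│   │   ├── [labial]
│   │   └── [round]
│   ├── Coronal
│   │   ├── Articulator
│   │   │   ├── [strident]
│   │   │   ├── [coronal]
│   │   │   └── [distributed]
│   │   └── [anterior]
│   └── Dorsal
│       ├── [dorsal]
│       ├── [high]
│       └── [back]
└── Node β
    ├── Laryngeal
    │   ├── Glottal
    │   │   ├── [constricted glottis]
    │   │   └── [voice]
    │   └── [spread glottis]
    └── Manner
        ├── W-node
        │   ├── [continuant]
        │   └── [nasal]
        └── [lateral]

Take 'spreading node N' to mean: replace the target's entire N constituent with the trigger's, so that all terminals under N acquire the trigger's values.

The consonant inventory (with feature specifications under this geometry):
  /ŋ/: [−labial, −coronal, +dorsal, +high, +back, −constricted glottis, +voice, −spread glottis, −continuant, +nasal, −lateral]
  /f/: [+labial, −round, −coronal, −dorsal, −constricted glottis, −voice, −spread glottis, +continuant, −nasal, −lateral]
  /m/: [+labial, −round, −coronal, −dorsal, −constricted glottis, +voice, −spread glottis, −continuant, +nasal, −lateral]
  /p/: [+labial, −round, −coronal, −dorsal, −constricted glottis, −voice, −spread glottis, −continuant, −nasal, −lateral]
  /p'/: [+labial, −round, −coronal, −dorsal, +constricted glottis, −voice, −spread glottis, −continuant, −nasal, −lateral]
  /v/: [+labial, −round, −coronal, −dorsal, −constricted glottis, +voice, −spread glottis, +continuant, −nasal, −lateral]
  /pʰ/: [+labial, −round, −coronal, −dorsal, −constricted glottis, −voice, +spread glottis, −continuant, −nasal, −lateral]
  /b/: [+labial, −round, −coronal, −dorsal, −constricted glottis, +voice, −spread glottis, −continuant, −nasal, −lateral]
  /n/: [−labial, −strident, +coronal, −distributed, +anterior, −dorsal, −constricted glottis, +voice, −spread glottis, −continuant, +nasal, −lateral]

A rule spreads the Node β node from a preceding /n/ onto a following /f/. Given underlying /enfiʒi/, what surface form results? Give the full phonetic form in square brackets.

The Node β node dominates the terminals [constricted glottis], [voice], [spread glottis], [continuant], [nasal], [lateral].
Spreading Node β from /n/ onto /f/ replaces those values with /n/'s: [−constricted glottis], [+voice], [−spread glottis], [−continuant], [+nasal], [−lateral]. Features outside Node β ([labial], [round], [coronal], …) stay as in /f/.
The resulting bundle matches /m/ in the inventory; substituting it for /f/ gives [enmiʒi].

[enmiʒi]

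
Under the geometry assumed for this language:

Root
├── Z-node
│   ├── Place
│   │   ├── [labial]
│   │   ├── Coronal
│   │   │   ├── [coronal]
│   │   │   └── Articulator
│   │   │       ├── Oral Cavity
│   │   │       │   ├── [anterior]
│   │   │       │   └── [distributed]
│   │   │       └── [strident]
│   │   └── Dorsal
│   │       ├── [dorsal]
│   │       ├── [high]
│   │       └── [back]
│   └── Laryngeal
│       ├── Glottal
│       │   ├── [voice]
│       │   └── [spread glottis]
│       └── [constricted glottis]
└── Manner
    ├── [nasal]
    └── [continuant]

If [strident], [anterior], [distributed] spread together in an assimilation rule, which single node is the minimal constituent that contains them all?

[strident]: Root → Z-node → Place → Coronal → Articulator → [strident].
[anterior]: Root → Z-node → Place → Coronal → Articulator → Oral Cavity → [anterior].
[distributed]: Root → Z-node → Place → Coronal → Articulator → Oral Cavity → [distributed].
Articulator is the lowest common ancestor — every listed feature sits under it, and no single subconstituent of Articulator covers them all.

Articulator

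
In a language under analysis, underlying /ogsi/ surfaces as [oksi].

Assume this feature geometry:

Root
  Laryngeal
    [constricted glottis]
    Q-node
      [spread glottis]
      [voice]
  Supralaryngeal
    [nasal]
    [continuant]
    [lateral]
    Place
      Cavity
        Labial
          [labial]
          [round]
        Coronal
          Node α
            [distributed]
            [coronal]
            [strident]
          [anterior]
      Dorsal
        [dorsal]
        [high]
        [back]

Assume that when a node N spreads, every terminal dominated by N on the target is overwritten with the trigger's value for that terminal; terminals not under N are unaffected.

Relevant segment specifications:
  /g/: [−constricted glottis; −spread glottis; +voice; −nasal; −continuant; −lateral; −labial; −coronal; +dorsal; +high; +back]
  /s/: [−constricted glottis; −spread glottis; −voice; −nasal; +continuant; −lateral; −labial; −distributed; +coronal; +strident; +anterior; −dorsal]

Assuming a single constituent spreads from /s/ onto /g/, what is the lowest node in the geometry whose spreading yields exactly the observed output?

Feature comparison: [voice] differs between /g/ and [k]; the remaining terminals match.
With a single altered terminal, the smallest constituent that could spread is that terminal — [voice].
[dorsal], [coronal] stay as in /g/ although /s/ differs there, so no node dominating them spread; among the remaining candidates [voice] is the lowest that derives the output.

[voice]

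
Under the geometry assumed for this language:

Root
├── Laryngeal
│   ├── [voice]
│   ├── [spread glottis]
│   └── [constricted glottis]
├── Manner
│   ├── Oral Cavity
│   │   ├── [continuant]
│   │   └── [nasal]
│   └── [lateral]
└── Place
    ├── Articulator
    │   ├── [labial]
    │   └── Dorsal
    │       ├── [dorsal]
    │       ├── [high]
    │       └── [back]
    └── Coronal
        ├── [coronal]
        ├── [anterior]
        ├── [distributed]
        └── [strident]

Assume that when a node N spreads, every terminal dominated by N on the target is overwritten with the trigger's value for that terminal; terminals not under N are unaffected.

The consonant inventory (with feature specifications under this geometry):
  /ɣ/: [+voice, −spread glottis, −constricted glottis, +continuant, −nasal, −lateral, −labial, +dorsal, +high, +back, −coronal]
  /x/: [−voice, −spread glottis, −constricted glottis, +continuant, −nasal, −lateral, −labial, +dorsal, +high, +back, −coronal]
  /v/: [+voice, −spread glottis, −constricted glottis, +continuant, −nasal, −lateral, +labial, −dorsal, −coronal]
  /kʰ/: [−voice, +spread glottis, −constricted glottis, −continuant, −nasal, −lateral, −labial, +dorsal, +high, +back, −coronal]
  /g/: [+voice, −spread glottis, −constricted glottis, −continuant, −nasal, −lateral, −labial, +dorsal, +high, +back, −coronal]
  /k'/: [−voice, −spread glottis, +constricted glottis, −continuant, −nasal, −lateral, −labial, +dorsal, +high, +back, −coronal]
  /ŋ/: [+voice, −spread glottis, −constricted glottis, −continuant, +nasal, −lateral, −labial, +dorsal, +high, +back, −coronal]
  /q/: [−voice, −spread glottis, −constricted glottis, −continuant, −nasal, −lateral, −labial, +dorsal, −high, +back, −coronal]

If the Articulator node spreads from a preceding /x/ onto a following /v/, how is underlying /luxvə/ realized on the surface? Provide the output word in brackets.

Articulator immediately or transitively dominates [labial], [dorsal], [high], [back].
After delinking /v/'s Articulator and linking /x/'s, the affected terminals become [−labial], [+dorsal], [+high], [+back]; [voice], [spread glottis], [constricted glottis], … (outside Articulator) are retained from /v/.
Among the inventory, only /ɣ/ has exactly this specification, giving the surface form [luxɣə].

[luxɣə]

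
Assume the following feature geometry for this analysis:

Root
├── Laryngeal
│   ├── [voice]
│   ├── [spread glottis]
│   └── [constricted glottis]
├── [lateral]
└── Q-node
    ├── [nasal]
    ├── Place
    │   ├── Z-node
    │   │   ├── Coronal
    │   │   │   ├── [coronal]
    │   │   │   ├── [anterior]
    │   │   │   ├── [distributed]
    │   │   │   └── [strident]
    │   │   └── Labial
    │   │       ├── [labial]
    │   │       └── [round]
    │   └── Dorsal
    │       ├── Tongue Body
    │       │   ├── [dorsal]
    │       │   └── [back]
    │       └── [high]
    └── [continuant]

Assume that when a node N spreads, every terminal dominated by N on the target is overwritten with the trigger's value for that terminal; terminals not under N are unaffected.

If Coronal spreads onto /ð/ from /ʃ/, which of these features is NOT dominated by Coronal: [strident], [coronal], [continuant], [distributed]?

[continuant]

The terminals dominated by Coronal are [coronal], [anterior], [distributed], [strident].
[coronal], [distributed], [strident] all lie under Coronal, so they are overwritten when Coronal spreads.
[continuant] is not within the Coronal subtree (it hangs from Q-node), so /ð/'s [continuant] value survives.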